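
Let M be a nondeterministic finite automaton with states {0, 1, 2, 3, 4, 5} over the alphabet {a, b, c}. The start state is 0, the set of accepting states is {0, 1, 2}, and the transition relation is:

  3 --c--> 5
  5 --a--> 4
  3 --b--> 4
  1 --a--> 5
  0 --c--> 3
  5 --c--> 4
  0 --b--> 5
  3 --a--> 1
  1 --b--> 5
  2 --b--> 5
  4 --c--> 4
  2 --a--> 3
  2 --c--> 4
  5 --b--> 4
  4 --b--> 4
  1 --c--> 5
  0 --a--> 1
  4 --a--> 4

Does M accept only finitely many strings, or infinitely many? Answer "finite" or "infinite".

finite

The useful states (reachable from 0 and able to reach an accepting state) are {0, 1, 3}.
Restricted to these states the transition graph has no cycle, so every accepting path has bounded length and L is finite.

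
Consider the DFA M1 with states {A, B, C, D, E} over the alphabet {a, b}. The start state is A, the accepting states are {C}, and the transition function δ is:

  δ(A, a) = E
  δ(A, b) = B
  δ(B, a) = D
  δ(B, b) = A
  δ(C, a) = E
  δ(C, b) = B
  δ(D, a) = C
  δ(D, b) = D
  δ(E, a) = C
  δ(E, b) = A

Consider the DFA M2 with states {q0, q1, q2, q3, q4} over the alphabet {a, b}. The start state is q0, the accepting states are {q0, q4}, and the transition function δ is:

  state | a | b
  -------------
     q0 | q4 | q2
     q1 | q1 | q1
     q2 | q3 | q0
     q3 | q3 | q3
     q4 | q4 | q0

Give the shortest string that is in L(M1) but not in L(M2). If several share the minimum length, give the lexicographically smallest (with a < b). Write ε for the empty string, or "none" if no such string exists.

The string baa is accepted by M1 but not by M2.
No shorter string lies in the difference, and baa is the lexicographically first length-3 string in L(M1) \ L(M2).

baa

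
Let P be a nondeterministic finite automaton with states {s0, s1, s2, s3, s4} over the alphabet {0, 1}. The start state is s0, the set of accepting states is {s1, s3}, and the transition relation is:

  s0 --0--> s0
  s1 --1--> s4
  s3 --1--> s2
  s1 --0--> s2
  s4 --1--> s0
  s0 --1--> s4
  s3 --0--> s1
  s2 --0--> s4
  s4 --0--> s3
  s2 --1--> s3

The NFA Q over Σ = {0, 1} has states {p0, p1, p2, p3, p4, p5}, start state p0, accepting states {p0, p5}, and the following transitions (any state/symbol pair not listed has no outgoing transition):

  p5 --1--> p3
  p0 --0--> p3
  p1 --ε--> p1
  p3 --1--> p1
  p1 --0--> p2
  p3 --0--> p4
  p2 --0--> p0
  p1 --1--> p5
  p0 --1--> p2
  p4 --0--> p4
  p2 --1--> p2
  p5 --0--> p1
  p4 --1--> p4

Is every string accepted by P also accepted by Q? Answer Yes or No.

The string 010 is in L(P) but not in L(Q).
So L(P) ⊄ L(Q).

No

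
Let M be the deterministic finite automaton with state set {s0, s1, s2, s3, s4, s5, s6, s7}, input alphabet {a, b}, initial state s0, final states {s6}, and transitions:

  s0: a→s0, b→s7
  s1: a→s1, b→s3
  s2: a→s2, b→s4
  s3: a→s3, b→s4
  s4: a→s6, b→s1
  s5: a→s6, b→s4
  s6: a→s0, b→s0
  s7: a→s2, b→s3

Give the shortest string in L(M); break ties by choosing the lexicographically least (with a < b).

baba

A breadth-first search from s0 reaches an accepting state first via the path s0 → s7 → s2 → s4 → s6 on input baba.
No string of length < 4 is accepted (BFS exhausts all shorter strings without reaching an accepting state), and baba is the lexicographically least accepting string of length 4.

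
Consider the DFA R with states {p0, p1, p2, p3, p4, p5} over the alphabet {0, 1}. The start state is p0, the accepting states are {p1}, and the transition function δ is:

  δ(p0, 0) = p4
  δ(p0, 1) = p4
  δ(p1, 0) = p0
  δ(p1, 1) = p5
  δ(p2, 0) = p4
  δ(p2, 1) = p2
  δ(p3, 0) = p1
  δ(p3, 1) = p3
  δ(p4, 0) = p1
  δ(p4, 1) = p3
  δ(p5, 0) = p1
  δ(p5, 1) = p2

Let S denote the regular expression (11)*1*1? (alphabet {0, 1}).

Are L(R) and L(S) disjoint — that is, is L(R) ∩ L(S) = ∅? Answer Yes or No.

Converting the expression S to a DFA (subset construction, then merging equivalent states) gives the minimal DFA with states {s0, s1}, start state s0, accepting states {s0} and transitions s0: 0→s1, 1→s0; s1: 0→s1, 1→s1.
Exploring the product automaton R × S from the start pair (p0, s0), following both machines on each input symbol, reaches 9 state pairs: (p0, s0), (p4, s1), (p4, s0), (p1, s1), (p3, s1), (p3, s0), (p0, s1), (p5, s1), (p2, s1).
R accepts in {p1} and S accepts in {s0}; no reachable pair has both components accepting, so no string drives both machines to acceptance simultaneously and L(R) ∩ L(S) = ∅.
So no string is accepted by both, and the intersection is empty.

Yes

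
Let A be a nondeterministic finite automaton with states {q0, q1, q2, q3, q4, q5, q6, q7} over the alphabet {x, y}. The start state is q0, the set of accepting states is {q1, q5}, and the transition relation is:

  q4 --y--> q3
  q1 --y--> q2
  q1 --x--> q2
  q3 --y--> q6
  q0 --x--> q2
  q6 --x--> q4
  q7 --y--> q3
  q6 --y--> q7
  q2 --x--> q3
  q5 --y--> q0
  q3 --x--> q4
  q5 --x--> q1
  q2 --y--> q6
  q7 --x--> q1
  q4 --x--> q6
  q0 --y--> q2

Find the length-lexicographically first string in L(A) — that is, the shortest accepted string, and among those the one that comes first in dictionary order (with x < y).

xyyx

A breadth-first search from q0 reaches an accepting state first via the path q0 → q2 → q6 → q7 → q1 on input xyyx.
No string of length < 4 is accepted (BFS exhausts all shorter strings without reaching an accepting state), and xyyx is the lexicographically least accepting string of length 4.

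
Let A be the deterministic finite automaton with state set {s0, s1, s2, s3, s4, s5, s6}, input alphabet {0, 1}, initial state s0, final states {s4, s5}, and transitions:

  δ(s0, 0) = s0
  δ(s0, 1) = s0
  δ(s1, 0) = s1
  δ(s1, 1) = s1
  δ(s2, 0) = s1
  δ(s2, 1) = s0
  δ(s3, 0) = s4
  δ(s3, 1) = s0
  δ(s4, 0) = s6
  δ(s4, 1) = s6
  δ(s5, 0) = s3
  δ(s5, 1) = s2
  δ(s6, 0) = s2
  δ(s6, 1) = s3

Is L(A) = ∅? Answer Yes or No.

The states reachable from the start state are {s0}.
None of the accepting states {s4, s5} is reachable, so no string is accepted and L(A) = ∅.

Yes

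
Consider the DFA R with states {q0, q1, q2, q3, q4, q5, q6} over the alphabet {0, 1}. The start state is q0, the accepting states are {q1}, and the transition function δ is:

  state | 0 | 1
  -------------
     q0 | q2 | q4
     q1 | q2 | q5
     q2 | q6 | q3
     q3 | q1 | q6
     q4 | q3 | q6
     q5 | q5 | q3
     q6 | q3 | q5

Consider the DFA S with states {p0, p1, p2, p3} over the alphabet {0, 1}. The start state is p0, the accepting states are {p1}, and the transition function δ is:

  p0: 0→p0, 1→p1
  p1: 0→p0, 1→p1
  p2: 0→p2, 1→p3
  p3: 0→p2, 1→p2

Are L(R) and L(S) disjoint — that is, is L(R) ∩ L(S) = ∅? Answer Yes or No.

Exploring the product automaton R × S from the start pair (q0, p0), following both machines on each input symbol, reaches 10 state pairs: (q0, p0), (q2, p0), (q4, p1), (q6, p0), (q3, p1), (q3, p0), (q6, p1), (q5, p1), (q1, p0), (q5, p0).
R accepts in {q1} and S accepts in {p1}; no reachable pair has both components accepting, so no string drives both machines to acceptance simultaneously and L(R) ∩ L(S) = ∅.
So no string is accepted by both, and the intersection is empty.

Yes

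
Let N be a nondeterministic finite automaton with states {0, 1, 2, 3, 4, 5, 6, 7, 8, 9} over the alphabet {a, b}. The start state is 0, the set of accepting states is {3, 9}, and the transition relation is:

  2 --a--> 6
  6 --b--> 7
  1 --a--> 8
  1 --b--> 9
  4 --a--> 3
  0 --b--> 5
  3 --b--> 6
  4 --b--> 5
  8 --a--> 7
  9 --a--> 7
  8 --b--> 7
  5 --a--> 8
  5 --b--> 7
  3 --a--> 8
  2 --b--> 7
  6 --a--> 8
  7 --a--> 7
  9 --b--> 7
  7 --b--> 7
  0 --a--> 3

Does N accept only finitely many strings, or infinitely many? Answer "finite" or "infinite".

finite

The useful states (reachable from 0 and able to reach an accepting state) are {0, 3}.
Restricted to these states the transition graph has no cycle, so every accepting path has bounded length and L is finite.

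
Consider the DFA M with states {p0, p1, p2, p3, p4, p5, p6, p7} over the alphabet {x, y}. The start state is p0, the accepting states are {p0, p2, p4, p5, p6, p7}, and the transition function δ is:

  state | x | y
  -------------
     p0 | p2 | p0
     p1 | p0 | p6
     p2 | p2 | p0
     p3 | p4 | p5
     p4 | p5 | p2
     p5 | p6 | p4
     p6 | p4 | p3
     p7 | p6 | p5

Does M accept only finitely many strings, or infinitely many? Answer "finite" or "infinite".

infinite

State p0 is reachable from the start and can reach an accepting state, and it lies on the cycle p0 → p0.
Traversing that cycle any number of times yields accepted strings of unbounded length, so the language is infinite.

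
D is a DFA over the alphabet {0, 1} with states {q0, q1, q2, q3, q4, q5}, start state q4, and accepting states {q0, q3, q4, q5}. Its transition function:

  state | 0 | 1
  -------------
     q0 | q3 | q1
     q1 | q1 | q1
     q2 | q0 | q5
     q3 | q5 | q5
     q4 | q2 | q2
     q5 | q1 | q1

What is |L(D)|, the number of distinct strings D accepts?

11

The useful subgraph on states {q0, q2, q3, q4, q5} is acyclic, so L(D) is finite; the longest accepting path visits 5 useful states, giving maximum string length 4.
Counting accepting paths from q4 by length: 1 of length 0, 4 of length 2, 2 of length 3, 4 of length 4. Total 11.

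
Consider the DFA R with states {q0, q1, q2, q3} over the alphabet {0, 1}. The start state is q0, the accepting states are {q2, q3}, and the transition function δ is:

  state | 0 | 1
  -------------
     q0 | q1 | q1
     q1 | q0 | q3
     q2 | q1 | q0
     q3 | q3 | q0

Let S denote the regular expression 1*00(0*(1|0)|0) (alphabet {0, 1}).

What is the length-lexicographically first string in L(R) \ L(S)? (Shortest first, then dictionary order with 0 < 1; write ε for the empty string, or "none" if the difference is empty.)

01

The string 01 is accepted by R but not by S.
No shorter string lies in the difference, and 01 is the lexicographically first length-2 string in L(R) \ L(S).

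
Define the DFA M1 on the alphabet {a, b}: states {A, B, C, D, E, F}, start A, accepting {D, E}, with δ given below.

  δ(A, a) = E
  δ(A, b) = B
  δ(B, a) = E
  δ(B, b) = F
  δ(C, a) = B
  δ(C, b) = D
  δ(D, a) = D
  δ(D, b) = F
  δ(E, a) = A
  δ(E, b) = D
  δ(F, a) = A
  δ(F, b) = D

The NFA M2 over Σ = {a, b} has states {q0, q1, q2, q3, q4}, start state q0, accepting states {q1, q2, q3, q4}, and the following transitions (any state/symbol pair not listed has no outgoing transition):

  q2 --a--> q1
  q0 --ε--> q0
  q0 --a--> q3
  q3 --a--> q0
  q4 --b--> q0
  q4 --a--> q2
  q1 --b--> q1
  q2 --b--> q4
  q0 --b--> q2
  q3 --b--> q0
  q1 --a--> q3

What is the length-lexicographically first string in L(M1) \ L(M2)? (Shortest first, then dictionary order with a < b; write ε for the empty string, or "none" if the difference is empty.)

The string ab is accepted by M1 but not by M2.
No shorter string lies in the difference, and ab is the lexicographically first length-2 string in L(M1) \ L(M2).

ab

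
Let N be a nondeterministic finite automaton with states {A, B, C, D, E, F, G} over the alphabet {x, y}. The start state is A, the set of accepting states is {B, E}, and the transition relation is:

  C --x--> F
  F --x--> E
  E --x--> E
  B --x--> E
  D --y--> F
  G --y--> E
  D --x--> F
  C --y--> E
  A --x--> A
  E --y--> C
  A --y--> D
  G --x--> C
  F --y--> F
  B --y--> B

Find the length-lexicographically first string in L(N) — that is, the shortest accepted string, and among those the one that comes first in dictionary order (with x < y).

yxx

A breadth-first search from A reaches an accepting state first via the path A → D → F → E on input yxx.
No string of length < 3 is accepted (BFS exhausts all shorter strings without reaching an accepting state), and yxx is the lexicographically least accepting string of length 3.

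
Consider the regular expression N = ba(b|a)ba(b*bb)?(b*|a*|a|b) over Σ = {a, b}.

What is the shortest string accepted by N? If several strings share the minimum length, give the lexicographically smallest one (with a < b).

By inspection of the expression, no string of length less than 5 matches, and baaba is the lexicographically first match of length 5.

baaba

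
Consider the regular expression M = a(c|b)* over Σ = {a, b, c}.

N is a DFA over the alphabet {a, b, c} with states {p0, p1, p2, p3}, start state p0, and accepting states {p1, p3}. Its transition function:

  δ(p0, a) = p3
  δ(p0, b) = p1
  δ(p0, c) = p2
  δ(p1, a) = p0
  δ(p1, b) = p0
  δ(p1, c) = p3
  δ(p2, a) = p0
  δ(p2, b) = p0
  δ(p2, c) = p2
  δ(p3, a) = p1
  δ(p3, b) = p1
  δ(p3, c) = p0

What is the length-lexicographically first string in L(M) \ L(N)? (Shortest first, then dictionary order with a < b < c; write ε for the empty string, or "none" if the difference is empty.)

ac

The string ac is accepted by M but not by N.
No shorter string lies in the difference, and ac is the lexicographically first length-2 string in L(M) \ L(N).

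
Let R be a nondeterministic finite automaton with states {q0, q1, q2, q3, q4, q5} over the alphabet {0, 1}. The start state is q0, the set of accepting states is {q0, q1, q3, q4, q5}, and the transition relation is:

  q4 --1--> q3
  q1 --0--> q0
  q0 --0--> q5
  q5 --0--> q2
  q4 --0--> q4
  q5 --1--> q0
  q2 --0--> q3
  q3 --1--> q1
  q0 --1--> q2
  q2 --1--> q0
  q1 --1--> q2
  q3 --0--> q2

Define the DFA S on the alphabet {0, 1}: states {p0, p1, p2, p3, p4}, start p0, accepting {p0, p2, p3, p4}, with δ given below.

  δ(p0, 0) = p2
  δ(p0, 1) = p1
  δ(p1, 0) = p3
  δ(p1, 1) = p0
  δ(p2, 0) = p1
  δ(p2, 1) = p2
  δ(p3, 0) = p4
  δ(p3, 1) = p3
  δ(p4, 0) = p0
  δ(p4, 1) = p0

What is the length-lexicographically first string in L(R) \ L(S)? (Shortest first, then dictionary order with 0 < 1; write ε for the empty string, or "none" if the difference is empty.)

010

The string 010 is accepted by R but not by S.
No shorter string lies in the difference, and 010 is the lexicographically first length-3 string in L(R) \ L(S).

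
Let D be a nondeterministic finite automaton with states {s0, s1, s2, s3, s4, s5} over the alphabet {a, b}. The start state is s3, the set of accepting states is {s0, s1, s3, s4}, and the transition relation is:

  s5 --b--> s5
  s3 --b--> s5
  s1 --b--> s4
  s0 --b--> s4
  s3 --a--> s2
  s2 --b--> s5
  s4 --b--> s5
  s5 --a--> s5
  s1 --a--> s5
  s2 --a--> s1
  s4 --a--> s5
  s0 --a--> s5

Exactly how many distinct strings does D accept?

3

The useful subgraph on states {s1, s2, s3, s4} is acyclic, so L(D) is finite; the longest accepting path visits 4 useful states, giving maximum string length 3.
Counting accepting paths from s3 by length: 1 of length 0, 1 of length 2, 1 of length 3. Total 3.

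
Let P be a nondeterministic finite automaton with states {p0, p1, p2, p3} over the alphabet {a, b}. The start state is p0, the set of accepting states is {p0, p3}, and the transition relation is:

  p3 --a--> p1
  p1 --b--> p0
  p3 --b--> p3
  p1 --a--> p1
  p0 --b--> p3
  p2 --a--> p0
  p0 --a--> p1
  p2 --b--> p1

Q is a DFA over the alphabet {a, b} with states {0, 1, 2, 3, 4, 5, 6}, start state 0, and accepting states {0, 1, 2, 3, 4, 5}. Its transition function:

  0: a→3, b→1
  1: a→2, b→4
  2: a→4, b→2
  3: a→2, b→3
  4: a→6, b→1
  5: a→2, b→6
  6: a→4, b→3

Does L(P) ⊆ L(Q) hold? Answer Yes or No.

Yes

Exploring the product automaton P × Q from the start pair (p0, 0), following both machines on each input symbol, reaches 12 state pairs: (p0, 0), (p1, 3), (p3, 1), (p1, 2), (p0, 3), (p3, 4), (p1, 4), (p0, 2), (p3, 3), (p1, 6), (p0, 1), (p3, 2).
P accepts in {p0, p3} and Q accepts in {0, 1, 2, 3, 4, 5}. The reachable pairs whose P-component is accepting are (p0, 0), (p3, 1), (p0, 3), (p3, 4), (p0, 2), (p3, 3), (p0, 1), (p3, 2); in each of them the Q-component is accepting too, so the product for L(P) \ L(Q) (P-component accepting, Q-component rejecting) has no reachable accepting pair and the difference is empty.
Hence every string in L(P) is also in L(Q).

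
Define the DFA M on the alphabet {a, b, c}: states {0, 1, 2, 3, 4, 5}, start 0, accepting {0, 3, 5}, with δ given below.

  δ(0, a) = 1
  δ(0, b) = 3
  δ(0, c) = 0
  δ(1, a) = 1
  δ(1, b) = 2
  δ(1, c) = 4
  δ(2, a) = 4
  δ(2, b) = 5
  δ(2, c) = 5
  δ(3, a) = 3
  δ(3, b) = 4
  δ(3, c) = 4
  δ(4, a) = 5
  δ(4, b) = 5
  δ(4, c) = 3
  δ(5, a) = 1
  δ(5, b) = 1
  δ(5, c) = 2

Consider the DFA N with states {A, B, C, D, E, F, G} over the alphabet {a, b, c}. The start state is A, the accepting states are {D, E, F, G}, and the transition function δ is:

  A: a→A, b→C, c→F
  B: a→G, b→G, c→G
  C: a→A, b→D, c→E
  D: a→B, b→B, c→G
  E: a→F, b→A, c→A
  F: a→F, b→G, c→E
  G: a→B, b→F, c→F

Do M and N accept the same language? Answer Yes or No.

The empty string ε is accepted by M but rejected by N.
So L(M) ≠ L(N).

No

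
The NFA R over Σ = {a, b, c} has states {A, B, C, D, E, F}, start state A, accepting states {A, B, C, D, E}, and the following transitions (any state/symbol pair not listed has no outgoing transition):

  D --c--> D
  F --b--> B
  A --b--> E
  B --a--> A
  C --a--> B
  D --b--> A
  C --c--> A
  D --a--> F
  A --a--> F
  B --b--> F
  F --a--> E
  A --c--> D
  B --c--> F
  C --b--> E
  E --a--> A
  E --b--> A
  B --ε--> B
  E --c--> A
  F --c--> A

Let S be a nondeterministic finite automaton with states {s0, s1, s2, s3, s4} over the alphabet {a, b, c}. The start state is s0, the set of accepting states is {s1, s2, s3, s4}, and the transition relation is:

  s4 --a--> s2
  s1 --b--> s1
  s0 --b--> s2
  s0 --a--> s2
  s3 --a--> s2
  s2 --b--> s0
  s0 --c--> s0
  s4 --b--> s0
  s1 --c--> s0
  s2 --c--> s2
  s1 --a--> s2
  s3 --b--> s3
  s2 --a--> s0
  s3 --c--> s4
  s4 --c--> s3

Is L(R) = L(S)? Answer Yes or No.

No

The empty string ε is accepted by R but rejected by S.
So L(R) ≠ L(S).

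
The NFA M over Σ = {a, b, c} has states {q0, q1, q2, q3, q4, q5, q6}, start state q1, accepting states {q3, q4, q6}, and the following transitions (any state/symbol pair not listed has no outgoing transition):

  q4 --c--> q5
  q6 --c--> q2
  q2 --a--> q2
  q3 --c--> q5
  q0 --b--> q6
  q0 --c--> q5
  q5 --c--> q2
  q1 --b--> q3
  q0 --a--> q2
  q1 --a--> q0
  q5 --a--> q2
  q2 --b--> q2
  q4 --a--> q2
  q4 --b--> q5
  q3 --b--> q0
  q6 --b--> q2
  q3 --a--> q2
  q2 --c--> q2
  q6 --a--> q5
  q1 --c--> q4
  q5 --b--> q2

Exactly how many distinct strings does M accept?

4

The useful subgraph on states {q0, q1, q3, q4, q6} is acyclic, so L(M) is finite; the longest accepting path visits 4 useful states, giving maximum string length 3.
Counting accepting paths from q1 by length: 2 of length 1, 1 of length 2, 1 of length 3. Total 4.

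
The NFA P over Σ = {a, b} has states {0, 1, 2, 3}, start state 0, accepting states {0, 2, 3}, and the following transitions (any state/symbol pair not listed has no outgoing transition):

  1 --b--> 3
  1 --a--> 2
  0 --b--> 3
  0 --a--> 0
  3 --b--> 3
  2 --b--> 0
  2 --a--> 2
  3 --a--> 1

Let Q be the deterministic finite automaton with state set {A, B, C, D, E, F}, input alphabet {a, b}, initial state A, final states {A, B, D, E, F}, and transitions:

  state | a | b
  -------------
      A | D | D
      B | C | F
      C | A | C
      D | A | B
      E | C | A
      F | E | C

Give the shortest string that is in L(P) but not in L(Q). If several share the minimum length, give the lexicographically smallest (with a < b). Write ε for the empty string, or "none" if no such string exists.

The string abab is accepted by P but not by Q.
No shorter string lies in the difference, and abab is the lexicographically first length-4 string in L(P) \ L(Q).

abab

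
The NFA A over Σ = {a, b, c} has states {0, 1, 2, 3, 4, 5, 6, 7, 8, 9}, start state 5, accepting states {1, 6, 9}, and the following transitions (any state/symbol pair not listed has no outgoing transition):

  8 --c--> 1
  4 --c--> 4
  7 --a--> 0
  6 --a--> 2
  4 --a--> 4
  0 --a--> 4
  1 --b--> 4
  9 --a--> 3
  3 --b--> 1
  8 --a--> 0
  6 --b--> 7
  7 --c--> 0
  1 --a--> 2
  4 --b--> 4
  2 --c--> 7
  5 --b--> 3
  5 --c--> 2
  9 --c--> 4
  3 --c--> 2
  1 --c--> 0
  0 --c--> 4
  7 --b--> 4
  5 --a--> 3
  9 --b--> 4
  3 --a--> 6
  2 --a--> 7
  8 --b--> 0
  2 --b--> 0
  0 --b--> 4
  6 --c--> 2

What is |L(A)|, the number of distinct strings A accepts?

The useful subgraph on states {1, 3, 5, 6} is acyclic, so L(A) is finite; the longest accepting path visits 3 useful states, giving maximum string length 2.
Counting accepting paths from 5 by length: 4 of length 2. Total 4.

4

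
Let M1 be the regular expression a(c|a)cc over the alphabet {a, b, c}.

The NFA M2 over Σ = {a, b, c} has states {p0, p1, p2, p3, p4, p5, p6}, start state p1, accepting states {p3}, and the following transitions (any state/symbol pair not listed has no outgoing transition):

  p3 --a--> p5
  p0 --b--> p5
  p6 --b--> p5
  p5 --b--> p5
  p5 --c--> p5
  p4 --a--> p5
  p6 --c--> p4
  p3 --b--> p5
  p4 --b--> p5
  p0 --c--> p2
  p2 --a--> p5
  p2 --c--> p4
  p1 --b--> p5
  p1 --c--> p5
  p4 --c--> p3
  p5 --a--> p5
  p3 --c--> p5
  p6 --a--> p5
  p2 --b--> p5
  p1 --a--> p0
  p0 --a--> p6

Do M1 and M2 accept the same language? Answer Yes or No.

Yes

Converting the expression M1 to a DFA (subset construction, then merging equivalent states) gives the minimal DFA with states {r0, r1, r2, r3, r4, r5}, start state r0, accepting states {r5} and transitions r0: a→r1, b→r2, c→r2; r1: a→r3, b→r2, c→r3; r2: a→r2, b→r2, c→r2; r3: a→r2, b→r2, c→r4; r4: a→r2, b→r2, c→r5; r5: a→r2, b→r2, c→r2.
Exploring the product automaton M1 × M2 from the start pair (r0, p1), following both machines on each input symbol, reaches 7 state pairs: (r0, p1), (r1, p0), (r2, p5), (r3, p6), (r3, p2), (r4, p4), (r5, p3).
M1 accepts in {r5} and M2 accepts in {p3}. In every reachable pair the two components are either both accepting — (r5, p3) — or both non-accepting, so no string is accepted by exactly one of the machines: L(M1) \ L(M2) and L(M2) \ L(M1) are both empty.
Hence every string is accepted by M1 iff it is accepted by M2, and the two languages coincide.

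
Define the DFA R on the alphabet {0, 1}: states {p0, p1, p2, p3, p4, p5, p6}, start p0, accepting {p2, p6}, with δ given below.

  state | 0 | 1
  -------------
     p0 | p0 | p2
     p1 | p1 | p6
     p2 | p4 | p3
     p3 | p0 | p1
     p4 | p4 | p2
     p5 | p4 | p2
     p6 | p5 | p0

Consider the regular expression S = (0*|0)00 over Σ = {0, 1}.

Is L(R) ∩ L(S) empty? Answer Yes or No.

Yes

Converting the expression S to a DFA (subset construction, then merging equivalent states) gives the minimal DFA with states {s0, s1, s2, s3}, start state s0, accepting states {s3} and transitions s0: 0→s1, 1→s2; s1: 0→s3, 1→s2; s2: 0→s2, 1→s2; s3: 0→s3, 1→s2.
Exploring the product automaton R × S from the start pair (p0, s0), following both machines on each input symbol, reaches 10 state pairs: (p0, s0), (p0, s1), (p2, s2), (p0, s3), (p4, s2), (p3, s2), (p0, s2), (p1, s2), (p6, s2), (p5, s2).
R accepts in {p2, p6} and S accepts in {s3}; no reachable pair has both components accepting, so no string drives both machines to acceptance simultaneously and L(R) ∩ L(S) = ∅.
So no string is accepted by both, and the intersection is empty.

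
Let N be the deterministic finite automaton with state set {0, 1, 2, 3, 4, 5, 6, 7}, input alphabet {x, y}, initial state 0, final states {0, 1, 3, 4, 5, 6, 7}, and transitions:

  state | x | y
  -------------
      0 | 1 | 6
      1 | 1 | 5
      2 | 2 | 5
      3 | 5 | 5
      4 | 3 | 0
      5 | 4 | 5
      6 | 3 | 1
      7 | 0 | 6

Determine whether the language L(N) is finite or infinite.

infinite

State 1 is reachable from the start and can reach an accepting state, and it lies on the cycle 1 → 1.
Traversing that cycle any number of times yields accepted strings of unbounded length, so the language is infinite.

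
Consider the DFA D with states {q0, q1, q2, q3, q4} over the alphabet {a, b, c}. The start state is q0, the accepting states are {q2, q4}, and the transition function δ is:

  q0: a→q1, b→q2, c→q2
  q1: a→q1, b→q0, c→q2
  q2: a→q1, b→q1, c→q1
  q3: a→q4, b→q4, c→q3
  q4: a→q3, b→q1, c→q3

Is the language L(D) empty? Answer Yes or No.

The string b is accepted: the run q0 → q2 ends in the accepting state q2.
Since at least one string is accepted, L(D) is not empty.

No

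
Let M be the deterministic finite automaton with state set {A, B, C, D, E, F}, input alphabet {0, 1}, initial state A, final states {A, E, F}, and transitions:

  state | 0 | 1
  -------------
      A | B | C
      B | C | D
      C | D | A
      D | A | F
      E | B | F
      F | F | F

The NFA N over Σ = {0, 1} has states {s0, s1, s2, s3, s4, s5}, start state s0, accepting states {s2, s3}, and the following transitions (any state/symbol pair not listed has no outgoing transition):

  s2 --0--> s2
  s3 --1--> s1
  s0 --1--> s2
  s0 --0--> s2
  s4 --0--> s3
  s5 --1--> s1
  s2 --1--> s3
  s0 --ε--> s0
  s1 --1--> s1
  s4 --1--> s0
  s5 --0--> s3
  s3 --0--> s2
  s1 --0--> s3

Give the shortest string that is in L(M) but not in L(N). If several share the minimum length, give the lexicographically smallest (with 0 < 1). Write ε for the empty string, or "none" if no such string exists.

The empty string ε is accepted by M but not by N.
Since ε is the unique shortest string, it is the required witness.

ε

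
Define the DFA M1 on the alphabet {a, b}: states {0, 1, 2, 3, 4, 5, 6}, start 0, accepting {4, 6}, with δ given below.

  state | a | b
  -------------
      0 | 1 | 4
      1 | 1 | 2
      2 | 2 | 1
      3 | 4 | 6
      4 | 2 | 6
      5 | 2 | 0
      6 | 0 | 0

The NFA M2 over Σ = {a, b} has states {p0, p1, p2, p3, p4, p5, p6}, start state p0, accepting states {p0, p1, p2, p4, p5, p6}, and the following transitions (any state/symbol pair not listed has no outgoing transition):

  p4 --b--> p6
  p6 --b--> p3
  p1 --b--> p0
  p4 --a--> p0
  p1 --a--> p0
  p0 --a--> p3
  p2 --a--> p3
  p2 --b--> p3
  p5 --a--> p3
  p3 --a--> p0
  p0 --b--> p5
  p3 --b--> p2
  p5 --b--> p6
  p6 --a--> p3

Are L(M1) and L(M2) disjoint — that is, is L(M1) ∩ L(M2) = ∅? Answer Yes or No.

The string b is accepted by both M1 and M2.
Hence L(M1) ∩ L(M2) ≠ ∅.

No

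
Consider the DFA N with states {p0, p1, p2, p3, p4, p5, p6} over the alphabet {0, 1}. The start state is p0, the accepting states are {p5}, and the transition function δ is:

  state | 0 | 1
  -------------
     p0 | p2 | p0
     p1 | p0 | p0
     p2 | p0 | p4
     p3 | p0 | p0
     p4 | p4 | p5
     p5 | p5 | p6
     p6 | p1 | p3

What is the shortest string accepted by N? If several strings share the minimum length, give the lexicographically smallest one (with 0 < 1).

A breadth-first search from p0 reaches an accepting state first via the path p0 → p2 → p4 → p5 on input 011.
No string of length < 3 is accepted (BFS exhausts all shorter strings without reaching an accepting state), and 011 is the lexicographically least accepting string of length 3.

011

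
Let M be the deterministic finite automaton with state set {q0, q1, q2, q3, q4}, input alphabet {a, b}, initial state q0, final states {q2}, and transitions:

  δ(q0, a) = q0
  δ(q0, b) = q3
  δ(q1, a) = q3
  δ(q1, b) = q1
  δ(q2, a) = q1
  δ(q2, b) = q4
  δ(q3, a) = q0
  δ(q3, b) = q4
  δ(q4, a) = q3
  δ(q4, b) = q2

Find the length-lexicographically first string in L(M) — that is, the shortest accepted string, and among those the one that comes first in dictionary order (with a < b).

A breadth-first search from q0 reaches an accepting state first via the path q0 → q3 → q4 → q2 on input bbb.
No string of length < 3 is accepted (BFS exhausts all shorter strings without reaching an accepting state), and bbb is the lexicographically least accepting string of length 3.

bbb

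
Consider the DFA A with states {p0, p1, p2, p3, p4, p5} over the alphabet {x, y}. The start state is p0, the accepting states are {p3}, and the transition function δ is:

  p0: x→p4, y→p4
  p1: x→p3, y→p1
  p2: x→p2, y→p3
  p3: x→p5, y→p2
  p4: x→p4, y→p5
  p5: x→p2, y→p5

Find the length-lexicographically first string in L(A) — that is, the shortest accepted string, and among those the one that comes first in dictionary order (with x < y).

xyxy

A breadth-first search from p0 reaches an accepting state first via the path p0 → p4 → p5 → p2 → p3 on input xyxy.
No string of length < 4 is accepted (BFS exhausts all shorter strings without reaching an accepting state), and xyxy is the lexicographically least accepting string of length 4.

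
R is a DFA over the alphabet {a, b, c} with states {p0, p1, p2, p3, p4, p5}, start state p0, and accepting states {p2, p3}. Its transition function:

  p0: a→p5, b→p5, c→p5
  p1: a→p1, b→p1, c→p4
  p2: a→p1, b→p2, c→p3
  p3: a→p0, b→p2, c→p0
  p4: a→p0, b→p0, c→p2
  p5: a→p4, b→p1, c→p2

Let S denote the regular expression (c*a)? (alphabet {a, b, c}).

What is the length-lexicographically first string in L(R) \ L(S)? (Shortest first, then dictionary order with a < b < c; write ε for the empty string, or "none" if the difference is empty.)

ac

The string ac is accepted by R but not by S.
No shorter string lies in the difference, and ac is the lexicographically first length-2 string in L(R) \ L(S).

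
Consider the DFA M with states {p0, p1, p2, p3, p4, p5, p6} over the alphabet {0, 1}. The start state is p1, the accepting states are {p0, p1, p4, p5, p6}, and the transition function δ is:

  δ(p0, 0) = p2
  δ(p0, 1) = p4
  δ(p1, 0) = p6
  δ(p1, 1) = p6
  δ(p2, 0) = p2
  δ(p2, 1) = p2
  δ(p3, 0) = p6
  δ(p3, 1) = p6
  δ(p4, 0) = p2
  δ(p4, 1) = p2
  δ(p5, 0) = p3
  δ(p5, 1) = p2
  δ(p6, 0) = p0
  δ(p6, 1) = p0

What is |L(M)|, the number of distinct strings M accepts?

The useful subgraph on states {p0, p1, p4, p6} is acyclic, so L(M) is finite; the longest accepting path visits 4 useful states, giving maximum string length 3.
Counting accepting paths from p1 by length: 1 of length 0, 2 of length 1, 4 of length 2, 4 of length 3. Total 11.

11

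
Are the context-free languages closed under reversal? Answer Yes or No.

Reversing the right-hand side of every production of a context-free grammar for L gives a context-free grammar for Lᴿ (induction on derivation length).
So the context-free languages are closed under reversal.

Yes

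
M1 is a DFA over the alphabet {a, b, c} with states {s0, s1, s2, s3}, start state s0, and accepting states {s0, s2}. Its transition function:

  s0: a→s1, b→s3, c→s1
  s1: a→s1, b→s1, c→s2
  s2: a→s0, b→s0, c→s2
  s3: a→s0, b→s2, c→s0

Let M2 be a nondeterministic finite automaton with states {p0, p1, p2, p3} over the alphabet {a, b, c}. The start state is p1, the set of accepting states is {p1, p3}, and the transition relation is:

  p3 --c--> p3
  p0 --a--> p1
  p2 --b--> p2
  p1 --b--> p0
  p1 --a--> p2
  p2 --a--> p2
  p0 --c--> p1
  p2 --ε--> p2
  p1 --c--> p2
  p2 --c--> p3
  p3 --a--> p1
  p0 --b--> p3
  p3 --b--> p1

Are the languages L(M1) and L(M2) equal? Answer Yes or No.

Exploring the product automaton M1 × M2 from the start pair (s0, p1), following both machines on each input symbol, reaches 4 state pairs: (s0, p1), (s1, p2), (s3, p0), (s2, p3).
M1 accepts in {s0, s2} and M2 accepts in {p1, p3}. In every reachable pair the two components are either both accepting — (s0, p1), (s2, p3) — or both non-accepting, so no string is accepted by exactly one of the machines: L(M1) \ L(M2) and L(M2) \ L(M1) are both empty.
Hence every string is accepted by M1 iff it is accepted by M2, and the two languages coincide.

Yes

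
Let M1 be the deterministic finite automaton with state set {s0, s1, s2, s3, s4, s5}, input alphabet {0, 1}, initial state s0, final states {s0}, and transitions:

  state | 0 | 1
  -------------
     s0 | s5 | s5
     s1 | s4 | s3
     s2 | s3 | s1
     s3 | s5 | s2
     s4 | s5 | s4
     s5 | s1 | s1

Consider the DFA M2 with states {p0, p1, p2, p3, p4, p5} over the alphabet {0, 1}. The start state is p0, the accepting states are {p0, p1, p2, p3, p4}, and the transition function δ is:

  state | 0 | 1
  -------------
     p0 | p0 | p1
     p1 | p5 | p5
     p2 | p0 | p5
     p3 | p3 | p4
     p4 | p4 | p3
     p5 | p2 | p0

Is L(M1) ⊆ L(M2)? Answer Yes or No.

Yes

Exploring the product automaton M1 × M2 from the start pair (s0, p0), following both machines on each input symbol, reaches 20 state pairs: (s0, p0), (s5, p0), (s5, p1), (s1, p0), (s1, p1), (s1, p5), (s4, p0), (s3, p1), (s4, p5), (s3, p5), (s4, p2), (s3, p0), (s4, p1), (s5, p5), (s2, p5), (s5, p2), (s2, p0), (s2, p1), (s1, p2), (s3, p2).
M1 accepts in {s0} and M2 accepts in {p0, p1, p2, p3, p4}. The reachable pairs whose M1-component is accepting are (s0, p0); in each of them the M2-component is accepting too, so the product for L(M1) \ L(M2) (M1-component accepting, M2-component rejecting) has no reachable accepting pair and the difference is empty.
Hence every string in L(M1) is also in L(M2).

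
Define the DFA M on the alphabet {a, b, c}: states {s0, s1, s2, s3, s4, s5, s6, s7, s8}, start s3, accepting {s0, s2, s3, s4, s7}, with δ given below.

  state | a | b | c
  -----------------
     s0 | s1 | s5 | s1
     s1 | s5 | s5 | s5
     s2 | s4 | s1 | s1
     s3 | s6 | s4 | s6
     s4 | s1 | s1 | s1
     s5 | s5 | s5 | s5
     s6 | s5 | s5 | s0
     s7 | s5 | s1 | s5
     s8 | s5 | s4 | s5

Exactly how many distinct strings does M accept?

The useful subgraph on states {s0, s3, s4, s6} is acyclic, so L(M) is finite; the longest accepting path visits 3 useful states, giving maximum string length 2.
Counting accepting paths from s3 by length: 1 of length 0, 1 of length 1, 2 of length 2. Total 4.

4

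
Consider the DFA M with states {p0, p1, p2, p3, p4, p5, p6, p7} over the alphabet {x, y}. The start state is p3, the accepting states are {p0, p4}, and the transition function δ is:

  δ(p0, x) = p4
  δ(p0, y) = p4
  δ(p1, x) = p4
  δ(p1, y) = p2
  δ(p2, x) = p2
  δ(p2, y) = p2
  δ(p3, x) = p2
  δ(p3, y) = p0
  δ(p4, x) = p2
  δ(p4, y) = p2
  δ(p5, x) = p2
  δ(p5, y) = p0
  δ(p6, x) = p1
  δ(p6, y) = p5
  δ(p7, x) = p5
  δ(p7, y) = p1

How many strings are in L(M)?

The useful subgraph on states {p0, p3, p4} is acyclic, so L(M) is finite; the longest accepting path visits 3 useful states, giving maximum string length 2.
Counting accepting paths from p3 by length: 1 of length 1, 2 of length 2. Total 3.

3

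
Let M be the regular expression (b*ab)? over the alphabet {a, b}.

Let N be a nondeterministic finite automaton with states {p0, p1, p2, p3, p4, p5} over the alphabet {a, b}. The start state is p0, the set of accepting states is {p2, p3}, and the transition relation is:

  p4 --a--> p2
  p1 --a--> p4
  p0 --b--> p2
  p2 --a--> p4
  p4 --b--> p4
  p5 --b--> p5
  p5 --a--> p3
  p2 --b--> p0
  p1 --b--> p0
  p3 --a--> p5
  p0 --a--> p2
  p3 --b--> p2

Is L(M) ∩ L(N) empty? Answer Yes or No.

Yes

Converting the expression M to a DFA (subset construction, then merging equivalent states) gives the minimal DFA with states {m0, m1, m2, m3, m4}, start state m0, accepting states {m0, m4} and transitions m0: a→m1, b→m2; m1: a→m3, b→m4; m2: a→m1, b→m2; m3: a→m3, b→m3; m4: a→m3, b→m3.
Exploring the product automaton M × N from the start pair (m0, p0), following both machines on each input symbol, reaches 10 state pairs: (m0, p0), (m1, p2), (m2, p2), (m3, p4), (m4, p0), (m1, p4), (m2, p0), (m3, p2), (m4, p4), (m3, p0).
M accepts in {m0, m4} and N accepts in {p2, p3}; no reachable pair has both components accepting, so no string drives both machines to acceptance simultaneously and L(M) ∩ L(N) = ∅.
So no string is accepted by both, and the intersection is empty.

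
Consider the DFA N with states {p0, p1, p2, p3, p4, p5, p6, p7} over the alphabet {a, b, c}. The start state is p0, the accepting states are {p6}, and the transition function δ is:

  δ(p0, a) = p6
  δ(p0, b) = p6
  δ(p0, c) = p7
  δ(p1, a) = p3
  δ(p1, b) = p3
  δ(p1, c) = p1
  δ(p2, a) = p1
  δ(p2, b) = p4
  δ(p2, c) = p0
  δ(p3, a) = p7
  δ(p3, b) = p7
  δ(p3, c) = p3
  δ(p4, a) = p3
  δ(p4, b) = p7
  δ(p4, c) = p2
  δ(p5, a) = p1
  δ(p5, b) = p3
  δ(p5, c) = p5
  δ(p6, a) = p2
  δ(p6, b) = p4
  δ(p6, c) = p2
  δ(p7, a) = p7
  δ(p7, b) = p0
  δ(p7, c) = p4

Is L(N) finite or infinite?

State p0 is reachable from the start and can reach an accepting state, and it lies on the cycle p0 → p6 → p2 → p0.
Traversing that cycle any number of times yields accepted strings of unbounded length, so the language is infinite.

infinite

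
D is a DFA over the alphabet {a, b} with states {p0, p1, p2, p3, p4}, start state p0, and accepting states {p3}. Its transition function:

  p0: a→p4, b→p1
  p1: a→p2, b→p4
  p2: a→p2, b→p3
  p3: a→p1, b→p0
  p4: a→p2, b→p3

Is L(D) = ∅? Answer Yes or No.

The string ab is accepted: the run p0 → p4 → p3 ends in the accepting state p3.
Since at least one string is accepted, L(D) is not empty.

No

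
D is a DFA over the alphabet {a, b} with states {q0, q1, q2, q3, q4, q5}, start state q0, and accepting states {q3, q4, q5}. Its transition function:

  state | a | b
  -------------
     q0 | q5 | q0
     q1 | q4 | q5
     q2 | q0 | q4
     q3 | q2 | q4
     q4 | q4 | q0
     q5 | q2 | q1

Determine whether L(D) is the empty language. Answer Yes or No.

No

The string a is accepted: the run q0 → q5 ends in the accepting state q5.
Since at least one string is accepted, L(D) is not empty.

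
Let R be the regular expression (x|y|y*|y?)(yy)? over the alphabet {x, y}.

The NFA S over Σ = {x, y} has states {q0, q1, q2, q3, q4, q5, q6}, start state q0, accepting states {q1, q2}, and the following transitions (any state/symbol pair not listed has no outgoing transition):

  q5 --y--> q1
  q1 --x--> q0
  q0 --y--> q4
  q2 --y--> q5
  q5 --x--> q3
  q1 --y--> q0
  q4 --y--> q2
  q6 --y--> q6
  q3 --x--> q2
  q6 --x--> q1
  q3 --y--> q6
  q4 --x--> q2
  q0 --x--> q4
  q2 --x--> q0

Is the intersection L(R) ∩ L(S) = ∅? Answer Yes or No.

No

The string yy is accepted by both R and S.
Hence L(R) ∩ L(S) ≠ ∅.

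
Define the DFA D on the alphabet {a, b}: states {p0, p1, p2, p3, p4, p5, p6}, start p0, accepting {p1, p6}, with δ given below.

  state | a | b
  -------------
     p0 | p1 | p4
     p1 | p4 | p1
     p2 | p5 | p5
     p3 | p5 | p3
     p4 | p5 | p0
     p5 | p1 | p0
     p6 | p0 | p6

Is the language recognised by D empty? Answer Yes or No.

The string a is accepted: the run p0 → p1 ends in the accepting state p1.
Since at least one string is accepted, L(D) is not empty.

No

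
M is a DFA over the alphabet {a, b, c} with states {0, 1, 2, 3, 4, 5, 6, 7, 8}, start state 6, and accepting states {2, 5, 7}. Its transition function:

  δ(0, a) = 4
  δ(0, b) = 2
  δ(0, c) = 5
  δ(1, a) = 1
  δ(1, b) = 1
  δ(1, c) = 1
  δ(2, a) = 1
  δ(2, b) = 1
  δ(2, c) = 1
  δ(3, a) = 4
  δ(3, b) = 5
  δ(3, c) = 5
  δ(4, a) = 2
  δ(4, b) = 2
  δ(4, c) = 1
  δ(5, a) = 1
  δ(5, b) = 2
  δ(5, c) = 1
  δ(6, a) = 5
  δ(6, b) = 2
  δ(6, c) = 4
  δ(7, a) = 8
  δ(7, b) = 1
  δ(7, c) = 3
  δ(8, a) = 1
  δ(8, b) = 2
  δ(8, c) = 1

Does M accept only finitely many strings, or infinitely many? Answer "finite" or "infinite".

The useful states (reachable from 6 and able to reach an accepting state) are {2, 4, 5, 6}.
Restricted to these states the transition graph has no cycle, so every accepting path has bounded length and L is finite.

finite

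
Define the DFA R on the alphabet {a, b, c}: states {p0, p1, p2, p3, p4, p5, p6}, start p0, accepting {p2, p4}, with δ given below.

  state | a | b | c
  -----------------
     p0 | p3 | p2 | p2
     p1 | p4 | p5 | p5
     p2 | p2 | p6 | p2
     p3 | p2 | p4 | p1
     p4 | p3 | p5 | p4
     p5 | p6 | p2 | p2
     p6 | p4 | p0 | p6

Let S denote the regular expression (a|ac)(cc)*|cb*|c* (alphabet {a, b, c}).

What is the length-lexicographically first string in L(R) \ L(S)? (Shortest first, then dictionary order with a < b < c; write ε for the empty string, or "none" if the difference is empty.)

The string b is accepted by R but not by S.
No shorter string lies in the difference, and b is the lexicographically first length-1 string in L(R) \ L(S).

b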